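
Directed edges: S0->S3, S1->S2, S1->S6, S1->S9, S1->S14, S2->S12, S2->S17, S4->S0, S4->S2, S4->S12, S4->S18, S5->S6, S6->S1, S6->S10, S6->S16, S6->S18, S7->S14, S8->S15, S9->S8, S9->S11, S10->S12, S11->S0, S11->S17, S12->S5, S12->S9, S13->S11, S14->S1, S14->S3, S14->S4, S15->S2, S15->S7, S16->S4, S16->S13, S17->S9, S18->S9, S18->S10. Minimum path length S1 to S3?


BFS layer-by-layer from S1:
  dist 0: {S1}
  dist 1: {S2, S6, S9, S14}
  dist 2: {S3, S4, S8, S10, S11, S12, S16, S17, S18}
  -> S3 reached at distance 2
Shortest path length = 2

2


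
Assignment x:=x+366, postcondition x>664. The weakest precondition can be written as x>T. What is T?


Formula: wp(x:=E, P) = P[E/x] (substitute E for x in postcondition)
Step 1: Postcondition: x>664
Step 2: Substitute x+366 for x: x+366>664
Step 3: Solve for x: x > 664-366 = 298

298


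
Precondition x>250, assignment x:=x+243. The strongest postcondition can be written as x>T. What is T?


Formula: sp(P, x:=E) = exists old_x. (x = E[old_x/x]) AND P[old_x/x] (old_x is the value of x before the assignment; eliminate old_x by solving x = E[old_x/x] for old_x)
Step 1: Precondition P: x>250, i.e. old_x > 250
Step 2: Assignment gives x = old_x + 243, so old_x = x - 243
Step 3: Substitute into P: x - 243 > 250
Step 4: Simplify: x > 250+243 = 493

493


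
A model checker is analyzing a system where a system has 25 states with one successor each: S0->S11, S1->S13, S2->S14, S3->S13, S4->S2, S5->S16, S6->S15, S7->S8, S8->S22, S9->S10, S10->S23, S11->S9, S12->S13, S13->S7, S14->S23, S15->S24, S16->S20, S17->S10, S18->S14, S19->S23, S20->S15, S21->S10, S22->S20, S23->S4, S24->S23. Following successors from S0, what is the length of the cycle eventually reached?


Trace from S0 until a state repeats:
  S0 -> S11 -> S9 -> S10 -> S23 -> S4 -> S2 -> S14 -> S23
S23 first seen at step 4, revisited at step 8.
Cycle length = 8 - 4 = 4

4


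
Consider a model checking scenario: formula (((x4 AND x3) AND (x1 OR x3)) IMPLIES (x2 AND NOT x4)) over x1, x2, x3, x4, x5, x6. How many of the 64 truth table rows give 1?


Formula: (((x4 AND x3) AND (x1 OR x3)) IMPLIES (x2 AND NOT x4)) over 6 vars (64 rows)
Evaluate each row (x1, x2, x3, x4, x5, x6 as bits, MSB first):
  row 0 [000000]: (((0 AND 0) AND (0 OR 0)) IMPLIES (0 AND NOT 0)) -> 1
  row 1 [000001]: (((0 AND 0) AND (0 OR 0)) IMPLIES (0 AND NOT 0)) -> 1
  row 2 [000010]: (((0 AND 0) AND (0 OR 0)) IMPLIES (0 AND NOT 0)) -> 1
  row 3 [000011]: (((0 AND 0) AND (0 OR 0)) IMPLIES (0 AND NOT 0)) -> 1
  row 4 [000100]: (((1 AND 0) AND (0 OR 0)) IMPLIES (0 AND NOT 1)) -> 1
  (every remaining row is evaluated the same way; all 64 results are listed next)
Full result column, 8 rows per line (x1,x2,x3 fixed per line; x4,x5,x6 runs 000..111 left to right):
  rows 0-7 [x1,x2,x3=000]: 11111111  (ones: 8)
  rows 8-15 [x1,x2,x3=001]: 11110000  (ones: 4)
  rows 16-23 [x1,x2,x3=010]: 11111111  (ones: 8)
  rows 24-31 [x1,x2,x3=011]: 11110000  (ones: 4)
  rows 32-39 [x1,x2,x3=100]: 11111111  (ones: 8)
  rows 40-47 [x1,x2,x3=101]: 11110000  (ones: 4)
  rows 48-55 [x1,x2,x3=110]: 11111111  (ones: 8)
  rows 56-63 [x1,x2,x3=111]: 11110000  (ones: 4)
Count of 1-rows = 8+4+8+4+8+4+8+4 = 48

48


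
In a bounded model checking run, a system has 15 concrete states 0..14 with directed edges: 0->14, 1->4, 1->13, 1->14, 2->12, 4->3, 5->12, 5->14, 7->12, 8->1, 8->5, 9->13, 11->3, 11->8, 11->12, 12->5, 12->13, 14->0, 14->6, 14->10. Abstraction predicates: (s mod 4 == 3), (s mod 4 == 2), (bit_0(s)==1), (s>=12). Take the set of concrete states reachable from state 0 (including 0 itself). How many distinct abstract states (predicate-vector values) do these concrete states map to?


BFS from 0:
Concrete reachable: {0, 6, 10, 14}
Abstract via predicates (s mod 4 == 3), (s mod 4 == 2), (bit_0(s)==1), (s>=12):
  (0,0,0,0) <- {0}
  (0,1,0,0) <- {6, 10}
  (0,1,0,1) <- {14}
Distinct abstract states = 3

3


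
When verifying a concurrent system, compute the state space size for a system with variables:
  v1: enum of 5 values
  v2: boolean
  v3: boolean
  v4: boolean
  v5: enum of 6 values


State space = product of domain sizes of all variables.
Domain sizes:
  v1 (enum of 5 values): 5
  v2 (boolean): 2
  v3 (boolean): 2
  v4 (boolean): 2
  v5 (enum of 6 values): 6
Product = 5 * 2 * 2 * 2 * 6 = 240

240


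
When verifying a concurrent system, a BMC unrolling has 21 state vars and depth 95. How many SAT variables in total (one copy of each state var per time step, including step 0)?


BMC unrolls to depth k, creating one copy of each state var for steps 0..k.
Step count = 95 + 1 = 96 (steps 0 through 95)
Vars per step = 21
Total = 21 * 96 = 2016

2016


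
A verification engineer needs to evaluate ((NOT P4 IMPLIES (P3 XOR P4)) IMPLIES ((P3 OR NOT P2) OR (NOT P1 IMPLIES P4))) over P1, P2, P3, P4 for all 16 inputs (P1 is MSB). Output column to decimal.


Formula: ((NOT P4 IMPLIES (P3 XOR P4)) IMPLIES ((P3 OR NOT P2) OR (NOT P1 IMPLIES P4))) over P1, P2, P3, P4 (16 rows)
Evaluate each row (bits = P1,P2,P3,P4, MSB first):
  row 0 [0000]: ((NOT 0 IMPLIES (0 XOR 0)) IMPLIES ((0 OR NOT 0) OR (NOT 0 IMPLIES 0))) -> 1
  row 1 [0001]: ((NOT 1 IMPLIES (0 XOR 1)) IMPLIES ((0 OR NOT 0) OR (NOT 0 IMPLIES 1))) -> 1
  row 2 [0010]: ((NOT 0 IMPLIES (1 XOR 0)) IMPLIES ((1 OR NOT 0) OR (NOT 0 IMPLIES 0))) -> 1
  row 3 [0011]: ((NOT 1 IMPLIES (1 XOR 1)) IMPLIES ((1 OR NOT 0) OR (NOT 0 IMPLIES 1))) -> 1
  row 4 [0100]: ((NOT 0 IMPLIES (0 XOR 0)) IMPLIES ((0 OR NOT 1) OR (NOT 0 IMPLIES 0))) -> 1
  row 5 [0101]: ((NOT 1 IMPLIES (0 XOR 1)) IMPLIES ((0 OR NOT 1) OR (NOT 0 IMPLIES 1))) -> 1
  row 6 [0110]: ((NOT 0 IMPLIES (1 XOR 0)) IMPLIES ((1 OR NOT 1) OR (NOT 0 IMPLIES 0))) -> 1
  row 7 [0111]: ((NOT 1 IMPLIES (1 XOR 1)) IMPLIES ((1 OR NOT 1) OR (NOT 0 IMPLIES 1))) -> 1
  row 8 [1000]: ((NOT 0 IMPLIES (0 XOR 0)) IMPLIES ((0 OR NOT 0) OR (NOT 1 IMPLIES 0))) -> 1
  row 9 [1001]: ((NOT 1 IMPLIES (0 XOR 1)) IMPLIES ((0 OR NOT 0) OR (NOT 1 IMPLIES 1))) -> 1
  row 10 [1010]: ((NOT 0 IMPLIES (1 XOR 0)) IMPLIES ((1 OR NOT 0) OR (NOT 1 IMPLIES 0))) -> 1
  row 11 [1011]: ((NOT 1 IMPLIES (1 XOR 1)) IMPLIES ((1 OR NOT 0) OR (NOT 1 IMPLIES 1))) -> 1
  row 12 [1100]: ((NOT 0 IMPLIES (0 XOR 0)) IMPLIES ((0 OR NOT 1) OR (NOT 1 IMPLIES 0))) -> 1
  row 13 [1101]: ((NOT 1 IMPLIES (0 XOR 1)) IMPLIES ((0 OR NOT 1) OR (NOT 1 IMPLIES 1))) -> 1
  row 14 [1110]: ((NOT 0 IMPLIES (1 XOR 0)) IMPLIES ((1 OR NOT 1) OR (NOT 1 IMPLIES 0))) -> 1
  row 15 [1111]: ((NOT 1 IMPLIES (1 XOR 1)) IMPLIES ((1 OR NOT 1) OR (NOT 1 IMPLIES 1))) -> 1
Full result column, 4 rows per line (P1,P2 fixed per line; P3,P4 runs 00..11 left to right):
  rows 0-3 [P1,P2=00]: 1111  = hex F
  rows 4-7 [P1,P2=01]: 1111  = hex F
  rows 8-11 [P1,P2=10]: 1111  = hex F
  rows 12-15 [P1,P2=11]: 1111  = hex F
Output column (row 0 .. row 15) = 1111111111111111
Output column grouped in 4s = 1111 1111 1111 1111 = 0xFFFF
Convert to decimal digit by digit (value = value*16 + digit):
  F -> 15
  15*16 + 15 (F) = 255
  255*16 + 15 (F) = 4095
  4095*16 + 15 (F) = 65535
Decimal = 65535

65535


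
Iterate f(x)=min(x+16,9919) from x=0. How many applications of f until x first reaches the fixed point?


Step 1: x=0, cap=9919, increment=16
Step 2: x grows by 16 each step until capped at 9919; fixed point is x=9919
Step 3: iterations = ceil(9919/16) = 620

620


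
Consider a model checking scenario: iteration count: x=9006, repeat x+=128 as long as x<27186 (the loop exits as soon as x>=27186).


Step 1: x goes from 9006 toward 27186 by 128; the body runs while x<27186, so iterations = ceil((bound-start)/step)
Step 2: Distance=18180
Step 3: ceil(18180/128)=143

143


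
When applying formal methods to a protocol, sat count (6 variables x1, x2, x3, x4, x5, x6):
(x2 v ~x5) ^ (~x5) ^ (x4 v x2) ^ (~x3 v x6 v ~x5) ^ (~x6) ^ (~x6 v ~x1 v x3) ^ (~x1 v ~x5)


CNF with 7 clauses over 6 vars (64 assignments).
An assignment satisfies CNF iff every clause has >=1 true literal.
Check each row (bits = x1,x2,x3,x4,x5,x6; clause T/F shown):
  row 0 [000000]: clauses=TTFTTTT -> 0
  row 1 [000001]: clauses=TTFTFTT -> 0
  row 2 [000010]: clauses=FFFTTTT -> 0
  row 3 [000011]: clauses=FFFTFTT -> 0
  row 4 [000100]: clauses=TTTTTTT -> 1
  (every remaining row is evaluated the same way; all 64 results are listed next)
Full result column, 8 rows per line (x1,x2,x3 fixed per line; x4,x5,x6 runs 000..111 left to right):
  rows 0-7 [x1,x2,x3=000]: 00001000  (ones: 1)
  rows 8-15 [x1,x2,x3=001]: 00001000  (ones: 1)
  rows 16-23 [x1,x2,x3=010]: 10001000  (ones: 2)
  rows 24-31 [x1,x2,x3=011]: 10001000  (ones: 2)
  rows 32-39 [x1,x2,x3=100]: 00001000  (ones: 1)
  rows 40-47 [x1,x2,x3=101]: 00001000  (ones: 1)
  rows 48-55 [x1,x2,x3=110]: 10001000  (ones: 2)
  rows 56-63 [x1,x2,x3=111]: 10001000  (ones: 2)
Satisfying assignments = 1+1+2+2+1+1+2+2 = 12

12


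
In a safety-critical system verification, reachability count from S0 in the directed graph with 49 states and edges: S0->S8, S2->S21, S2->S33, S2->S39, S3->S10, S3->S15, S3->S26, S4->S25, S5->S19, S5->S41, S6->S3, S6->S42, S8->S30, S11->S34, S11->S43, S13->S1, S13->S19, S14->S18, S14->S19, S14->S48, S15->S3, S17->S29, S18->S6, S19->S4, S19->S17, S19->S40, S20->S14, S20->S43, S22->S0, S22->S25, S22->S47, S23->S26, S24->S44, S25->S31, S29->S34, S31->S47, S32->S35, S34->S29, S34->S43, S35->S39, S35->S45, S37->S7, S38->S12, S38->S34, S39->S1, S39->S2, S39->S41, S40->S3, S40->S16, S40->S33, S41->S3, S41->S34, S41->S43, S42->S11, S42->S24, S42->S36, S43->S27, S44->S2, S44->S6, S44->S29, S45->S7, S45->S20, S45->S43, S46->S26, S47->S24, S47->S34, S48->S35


BFS from S0:
  layer 0: {S0}
  layer 1: {S8}
  layer 2: {S30}
Reachable set: {S0, S8, S30}
Count = 3

3


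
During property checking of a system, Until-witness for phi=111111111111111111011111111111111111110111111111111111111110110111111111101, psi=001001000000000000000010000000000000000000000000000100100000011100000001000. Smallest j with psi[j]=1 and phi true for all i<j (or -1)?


(phi U psi) at 0: need smallest j with psi[j]=1 and phi[i]=1 for all i in [0,j).
Scan from step 0:
  step 0: phi=1, psi=0 -> continue
  step 1: phi=1, psi=0 -> continue
  step 2: psi=1 and phi held for [0,2) -> witness found
Witness step = 2

2


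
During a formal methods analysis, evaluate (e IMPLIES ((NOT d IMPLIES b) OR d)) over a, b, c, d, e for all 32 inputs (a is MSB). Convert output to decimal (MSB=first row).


Formula: (e IMPLIES ((NOT d IMPLIES b) OR d)) over a, b, c, d, e (32 rows)
Evaluate each row (bits = a,b,c,d,e, MSB first):
  row 0 [00000]: (0 IMPLIES ((NOT 0 IMPLIES 0) OR 0)) -> 1
  row 1 [00001]: (1 IMPLIES ((NOT 0 IMPLIES 0) OR 0)) -> 0
  row 2 [00010]: (0 IMPLIES ((NOT 1 IMPLIES 0) OR 1)) -> 1
  row 3 [00011]: (1 IMPLIES ((NOT 1 IMPLIES 0) OR 1)) -> 1
  row 4 [00100]: (0 IMPLIES ((NOT 0 IMPLIES 0) OR 0)) -> 1
  row 5 [00101]: (1 IMPLIES ((NOT 0 IMPLIES 0) OR 0)) -> 0
  row 6 [00110]: (0 IMPLIES ((NOT 1 IMPLIES 0) OR 1)) -> 1
  row 7 [00111]: (1 IMPLIES ((NOT 1 IMPLIES 0) OR 1)) -> 1
  row 8 [01000]: (0 IMPLIES ((NOT 0 IMPLIES 1) OR 0)) -> 1
  row 9 [01001]: (1 IMPLIES ((NOT 0 IMPLIES 1) OR 0)) -> 1
  row 10 [01010]: (0 IMPLIES ((NOT 1 IMPLIES 1) OR 1)) -> 1
  row 11 [01011]: (1 IMPLIES ((NOT 1 IMPLIES 1) OR 1)) -> 1
  row 12 [01100]: (0 IMPLIES ((NOT 0 IMPLIES 1) OR 0)) -> 1
  row 13 [01101]: (1 IMPLIES ((NOT 0 IMPLIES 1) OR 0)) -> 1
  row 14 [01110]: (0 IMPLIES ((NOT 1 IMPLIES 1) OR 1)) -> 1
  row 15 [01111]: (1 IMPLIES ((NOT 1 IMPLIES 1) OR 1)) -> 1
  row 16 [10000]: (0 IMPLIES ((NOT 0 IMPLIES 0) OR 0)) -> 1
  row 17 [10001]: (1 IMPLIES ((NOT 0 IMPLIES 0) OR 0)) -> 0
  row 18 [10010]: (0 IMPLIES ((NOT 1 IMPLIES 0) OR 1)) -> 1
  row 19 [10011]: (1 IMPLIES ((NOT 1 IMPLIES 0) OR 1)) -> 1
  row 20 [10100]: (0 IMPLIES ((NOT 0 IMPLIES 0) OR 0)) -> 1
  row 21 [10101]: (1 IMPLIES ((NOT 0 IMPLIES 0) OR 0)) -> 0
  row 22 [10110]: (0 IMPLIES ((NOT 1 IMPLIES 0) OR 1)) -> 1
  row 23 [10111]: (1 IMPLIES ((NOT 1 IMPLIES 0) OR 1)) -> 1
  row 24 [11000]: (0 IMPLIES ((NOT 0 IMPLIES 1) OR 0)) -> 1
  row 25 [11001]: (1 IMPLIES ((NOT 0 IMPLIES 1) OR 0)) -> 1
  row 26 [11010]: (0 IMPLIES ((NOT 1 IMPLIES 1) OR 1)) -> 1
  row 27 [11011]: (1 IMPLIES ((NOT 1 IMPLIES 1) OR 1)) -> 1
  row 28 [11100]: (0 IMPLIES ((NOT 0 IMPLIES 1) OR 0)) -> 1
  row 29 [11101]: (1 IMPLIES ((NOT 0 IMPLIES 1) OR 0)) -> 1
  row 30 [11110]: (0 IMPLIES ((NOT 1 IMPLIES 1) OR 1)) -> 1
  row 31 [11111]: (1 IMPLIES ((NOT 1 IMPLIES 1) OR 1)) -> 1
Full result column, 4 rows per line (a,b,c fixed per line; d,e runs 00..11 left to right):
  rows 0-3 [a,b,c=000]: 1011  = hex B
  rows 4-7 [a,b,c=001]: 1011  = hex B
  rows 8-11 [a,b,c=010]: 1111  = hex F
  rows 12-15 [a,b,c=011]: 1111  = hex F
  rows 16-19 [a,b,c=100]: 1011  = hex B
  rows 20-23 [a,b,c=101]: 1011  = hex B
  rows 24-27 [a,b,c=110]: 1111  = hex F
  rows 28-31 [a,b,c=111]: 1111  = hex F
Output column (row 0 .. row 31) = 10111011111111111011101111111111
Output column grouped in 4s = 1011 1011 1111 1111 1011 1011 1111 1111 = 0xBBFFBBFF
Convert to decimal digit by digit (value = value*16 + digit):
  B -> 11
  11*16 + 11 (B) = 187
  187*16 + 15 (F) = 3007
  3007*16 + 15 (F) = 48127
  48127*16 + 11 (B) = 770043
  770043*16 + 11 (B) = 12320699
  12320699*16 + 15 (F) = 197131199
  197131199*16 + 15 (F) = 3154099199
Decimal = 3154099199

3154099199


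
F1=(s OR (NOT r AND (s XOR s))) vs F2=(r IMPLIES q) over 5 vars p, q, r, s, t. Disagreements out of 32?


F1 = (s OR (NOT r AND (s XOR s)))
F2 = (r IMPLIES q)
Evaluate both on each of 32 rows (bits = p,q,r,s,t):
  row 0 [00000]: F1=0 F2=1 (differ) -> 1
  row 1 [00001]: F1=0 F2=1 (differ) -> 1
  row 2 [00010]: F1=1 F2=1 -> 0
  row 3 [00011]: F1=1 F2=1 -> 0
  row 4 [00100]: F1=0 F2=0 -> 0
  row 5 [00101]: F1=0 F2=0 -> 0
  row 6 [00110]: F1=1 F2=0 (differ) -> 1
  row 7 [00111]: F1=1 F2=0 (differ) -> 1
  row 8 [01000]: F1=0 F2=1 (differ) -> 1
  row 9 [01001]: F1=0 F2=1 (differ) -> 1
  row 10 [01010]: F1=1 F2=1 -> 0
  row 11 [01011]: F1=1 F2=1 -> 0
  row 12 [01100]: F1=0 F2=1 (differ) -> 1
  row 13 [01101]: F1=0 F2=1 (differ) -> 1
  row 14 [01110]: F1=1 F2=1 -> 0
  row 15 [01111]: F1=1 F2=1 -> 0
  row 16 [10000]: F1=0 F2=1 (differ) -> 1
  row 17 [10001]: F1=0 F2=1 (differ) -> 1
  row 18 [10010]: F1=1 F2=1 -> 0
  row 19 [10011]: F1=1 F2=1 -> 0
  row 20 [10100]: F1=0 F2=0 -> 0
  row 21 [10101]: F1=0 F2=0 -> 0
  row 22 [10110]: F1=1 F2=0 (differ) -> 1
  row 23 [10111]: F1=1 F2=0 (differ) -> 1
  row 24 [11000]: F1=0 F2=1 (differ) -> 1
  row 25 [11001]: F1=0 F2=1 (differ) -> 1
  row 26 [11010]: F1=1 F2=1 -> 0
  row 27 [11011]: F1=1 F2=1 -> 0
  row 28 [11100]: F1=0 F2=1 (differ) -> 1
  row 29 [11101]: F1=0 F2=1 (differ) -> 1
  row 30 [11110]: F1=1 F2=1 -> 0
  row 31 [11111]: F1=1 F2=1 -> 0
Full result column, 8 rows per line (p,q fixed per line; r,s,t runs 000..111 left to right):
  rows 0-7 [p,q=00]: 11000011  (ones: 4)
  rows 8-15 [p,q=01]: 11001100  (ones: 4)
  rows 16-23 [p,q=10]: 11000011  (ones: 4)
  rows 24-31 [p,q=11]: 11001100  (ones: 4)
Disagreements = 4+4+4+4 = 16

16


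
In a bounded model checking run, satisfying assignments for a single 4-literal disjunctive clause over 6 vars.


Step 1: Total=2^6=64
Step 2: Unsat when all 4 false: 2^2=4
Step 3: Sat=64-4=60

60


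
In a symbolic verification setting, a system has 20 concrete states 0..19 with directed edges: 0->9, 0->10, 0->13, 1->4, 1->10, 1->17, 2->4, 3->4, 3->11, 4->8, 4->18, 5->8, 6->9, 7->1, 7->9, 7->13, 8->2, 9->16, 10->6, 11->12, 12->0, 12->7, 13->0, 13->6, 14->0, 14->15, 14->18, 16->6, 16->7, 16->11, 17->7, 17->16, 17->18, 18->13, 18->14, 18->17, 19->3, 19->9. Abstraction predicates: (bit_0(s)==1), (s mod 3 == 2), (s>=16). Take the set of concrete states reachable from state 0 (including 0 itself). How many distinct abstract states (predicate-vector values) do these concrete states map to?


BFS from 0:
Concrete reachable: {0, 1, 2, 4, 6, 7, 8, 9, 10, 11, 12, 13, 14, 15, 16, 17, 18}
Abstract via predicates (bit_0(s)==1), (s mod 3 == 2), (s>=16):
  (0,0,0) <- {0, 4, 6, 10, 12}
  (0,0,1) <- {16, 18}
  (0,1,0) <- {2, 8, 14}
  (1,0,0) <- {1, 7, 9, 13, 15}
  (1,1,0) <- {11}
  (1,1,1) <- {17}
Distinct abstract states = 6

6


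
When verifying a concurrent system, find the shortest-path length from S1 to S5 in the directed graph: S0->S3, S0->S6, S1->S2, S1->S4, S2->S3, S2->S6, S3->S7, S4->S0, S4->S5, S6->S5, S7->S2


BFS layer-by-layer from S1:
  dist 0: {S1}
  dist 1: {S2, S4}
  dist 2: {S0, S3, S5, S6}
  -> S5 reached at distance 2
Shortest path length = 2

2


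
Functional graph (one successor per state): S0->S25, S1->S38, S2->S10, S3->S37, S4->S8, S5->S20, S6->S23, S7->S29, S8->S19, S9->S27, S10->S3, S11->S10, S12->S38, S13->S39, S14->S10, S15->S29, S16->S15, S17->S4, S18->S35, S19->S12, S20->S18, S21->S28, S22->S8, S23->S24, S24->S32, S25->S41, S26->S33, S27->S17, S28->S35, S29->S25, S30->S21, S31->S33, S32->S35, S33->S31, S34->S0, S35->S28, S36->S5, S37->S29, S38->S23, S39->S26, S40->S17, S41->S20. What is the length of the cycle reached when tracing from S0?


Trace from S0 until a state repeats:
  S0 -> S25 -> S41 -> S20 -> S18 -> S35 -> S28 -> S35
S35 first seen at step 5, revisited at step 7.
Cycle length = 7 - 5 = 2

2


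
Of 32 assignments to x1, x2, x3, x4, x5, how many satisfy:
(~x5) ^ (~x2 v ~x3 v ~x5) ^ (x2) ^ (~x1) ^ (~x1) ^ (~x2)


CNF with 6 clauses over 5 vars (32 assignments).
An assignment satisfies CNF iff every clause has >=1 true literal.
Check each row (bits = x1,x2,x3,x4,x5; clause T/F shown):
  row 0 [00000]: clauses=TTFTTT -> 0
  row 1 [00001]: clauses=FTFTTT -> 0
  row 2 [00010]: clauses=TTFTTT -> 0
  row 3 [00011]: clauses=FTFTTT -> 0
  row 4 [00100]: clauses=TTFTTT -> 0
  row 5 [00101]: clauses=FTFTTT -> 0
  row 6 [00110]: clauses=TTFTTT -> 0
  row 7 [00111]: clauses=FTFTTT -> 0
  row 8 [01000]: clauses=TTTTTF -> 0
  row 9 [01001]: clauses=FTTTTF -> 0
  row 10 [01010]: clauses=TTTTTF -> 0
  row 11 [01011]: clauses=FTTTTF -> 0
  row 12 [01100]: clauses=TTTTTF -> 0
  row 13 [01101]: clauses=FFTTTF -> 0
  row 14 [01110]: clauses=TTTTTF -> 0
  row 15 [01111]: clauses=FFTTTF -> 0
  row 16 [10000]: clauses=TTFFFT -> 0
  row 17 [10001]: clauses=FTFFFT -> 0
  row 18 [10010]: clauses=TTFFFT -> 0
  row 19 [10011]: clauses=FTFFFT -> 0
  row 20 [10100]: clauses=TTFFFT -> 0
  row 21 [10101]: clauses=FTFFFT -> 0
  row 22 [10110]: clauses=TTFFFT -> 0
  row 23 [10111]: clauses=FTFFFT -> 0
  row 24 [11000]: clauses=TTTFFF -> 0
  row 25 [11001]: clauses=FTTFFF -> 0
  row 26 [11010]: clauses=TTTFFF -> 0
  row 27 [11011]: clauses=FTTFFF -> 0
  row 28 [11100]: clauses=TTTFFF -> 0
  row 29 [11101]: clauses=FFTFFF -> 0
  row 30 [11110]: clauses=TTTFFF -> 0
  row 31 [11111]: clauses=FFTFFF -> 0
Full result column, 8 rows per line (x1,x2 fixed per line; x3,x4,x5 runs 000..111 left to right):
  rows 0-7 [x1,x2=00]: 00000000  (ones: 0)
  rows 8-15 [x1,x2=01]: 00000000  (ones: 0)
  rows 16-23 [x1,x2=10]: 00000000  (ones: 0)
  rows 24-31 [x1,x2=11]: 00000000  (ones: 0)
Satisfying assignments = 0+0+0+0 = 0

0


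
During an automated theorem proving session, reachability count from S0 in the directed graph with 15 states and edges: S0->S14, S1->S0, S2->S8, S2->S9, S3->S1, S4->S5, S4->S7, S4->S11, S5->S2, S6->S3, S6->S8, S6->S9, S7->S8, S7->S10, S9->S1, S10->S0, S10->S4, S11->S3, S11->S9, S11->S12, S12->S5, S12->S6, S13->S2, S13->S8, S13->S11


BFS from S0:
  layer 0: {S0}
  layer 1: {S14}
Reachable set: {S0, S14}
Count = 2

2


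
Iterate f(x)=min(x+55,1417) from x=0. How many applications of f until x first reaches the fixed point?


Step 1: x=0, cap=1417, increment=55
Step 2: x grows by 55 each step until capped at 1417; fixed point is x=1417
Step 3: iterations = ceil(1417/55) = 26

26


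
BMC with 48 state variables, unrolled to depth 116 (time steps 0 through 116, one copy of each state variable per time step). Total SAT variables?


BMC unrolls to depth k, creating one copy of each state var for steps 0..k.
Step count = 116 + 1 = 117 (steps 0 through 116)
Vars per step = 48
Total = 48 * 117 = 5616

5616


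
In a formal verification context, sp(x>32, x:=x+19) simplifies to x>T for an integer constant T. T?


Formula: sp(P, x:=E) = exists old_x. (x = E[old_x/x]) AND P[old_x/x] (old_x is the value of x before the assignment; eliminate old_x by solving x = E[old_x/x] for old_x)
Step 1: Precondition P: x>32, i.e. old_x > 32
Step 2: Assignment gives x = old_x + 19, so old_x = x - 19
Step 3: Substitute into P: x - 19 > 32
Step 4: Simplify: x > 32+19 = 51

51


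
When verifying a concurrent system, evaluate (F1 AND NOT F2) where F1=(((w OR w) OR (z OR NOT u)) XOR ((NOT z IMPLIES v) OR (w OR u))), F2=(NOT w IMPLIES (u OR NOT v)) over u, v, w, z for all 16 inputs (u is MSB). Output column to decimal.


F1 = (((w OR w) OR (z OR NOT u)) XOR ((NOT z IMPLIES v) OR (w OR u)))
F2 = (NOT w IMPLIES (u OR NOT v))
Counterexample to F1=>F2 is where F1=1 and F2=0.
Evaluate each row (bits = u,v,w,z, MSB first):
  row 0 [0000]: F1=1 F2=1 -> F1&~F2 -> 0
  row 1 [0001]: F1=0 F2=1 -> F1&~F2 -> 0
  row 2 [0010]: F1=0 F2=1 -> F1&~F2 -> 0
  row 3 [0011]: F1=0 F2=1 -> F1&~F2 -> 0
  row 4 [0100]: F1=0 F2=0 -> F1&~F2 -> 0
  row 5 [0101]: F1=0 F2=0 -> F1&~F2 -> 0
  row 6 [0110]: F1=0 F2=1 -> F1&~F2 -> 0
  row 7 [0111]: F1=0 F2=1 -> F1&~F2 -> 0
  row 8 [1000]: F1=1 F2=1 -> F1&~F2 -> 0
  row 9 [1001]: F1=0 F2=1 -> F1&~F2 -> 0
  row 10 [1010]: F1=0 F2=1 -> F1&~F2 -> 0
  row 11 [1011]: F1=0 F2=1 -> F1&~F2 -> 0
  row 12 [1100]: F1=1 F2=1 -> F1&~F2 -> 0
  row 13 [1101]: F1=0 F2=1 -> F1&~F2 -> 0
  row 14 [1110]: F1=0 F2=1 -> F1&~F2 -> 0
  row 15 [1111]: F1=0 F2=1 -> F1&~F2 -> 0
Full result column, 4 rows per line (u,v fixed per line; w,z runs 00..11 left to right):
  rows 0-3 [u,v=00]: 0000  = hex 0
  rows 4-7 [u,v=01]: 0000  = hex 0
  rows 8-11 [u,v=10]: 0000  = hex 0
  rows 12-15 [u,v=11]: 0000  = hex 0
Counterexample vector (row 0 .. row 15) = 0000000000000000
Output column grouped in 4s = 0000 0000 0000 0000 = 0x0000
Convert to decimal digit by digit (value = value*16 + digit):
  0 -> 0
  0*16 + 0 = 0
  0*16 + 0 = 0
  0*16 + 0 = 0
Decimal = 0

0


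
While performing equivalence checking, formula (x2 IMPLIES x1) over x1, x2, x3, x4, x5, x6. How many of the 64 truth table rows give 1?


Formula: (x2 IMPLIES x1) over 6 vars (64 rows)
Evaluate each row (x1, x2, x3, x4, x5, x6 as bits, MSB first):
  row 0 [000000]: (0 IMPLIES 0) -> 1
  row 1 [000001]: (0 IMPLIES 0) -> 1
  row 2 [000010]: (0 IMPLIES 0) -> 1
  row 3 [000011]: (0 IMPLIES 0) -> 1
  row 4 [000100]: (0 IMPLIES 0) -> 1
  (every remaining row is evaluated the same way; all 64 results are listed next)
Full result column, 8 rows per line (x1,x2,x3 fixed per line; x4,x5,x6 runs 000..111 left to right):
  rows 0-7 [x1,x2,x3=000]: 11111111  (ones: 8)
  rows 8-15 [x1,x2,x3=001]: 11111111  (ones: 8)
  rows 16-23 [x1,x2,x3=010]: 00000000  (ones: 0)
  rows 24-31 [x1,x2,x3=011]: 00000000  (ones: 0)
  rows 32-39 [x1,x2,x3=100]: 11111111  (ones: 8)
  rows 40-47 [x1,x2,x3=101]: 11111111  (ones: 8)
  rows 48-55 [x1,x2,x3=110]: 11111111  (ones: 8)
  rows 56-63 [x1,x2,x3=111]: 11111111  (ones: 8)
Count of 1-rows = 8+8+0+0+8+8+8+8 = 48

48


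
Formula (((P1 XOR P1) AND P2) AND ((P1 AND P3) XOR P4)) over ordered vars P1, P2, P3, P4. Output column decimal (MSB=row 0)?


Formula: (((P1 XOR P1) AND P2) AND ((P1 AND P3) XOR P4)) over P1, P2, P3, P4 (16 rows)
Evaluate each row (bits = P1,P2,P3,P4, MSB first):
  row 0 [0000]: (((0 XOR 0) AND 0) AND ((0 AND 0) XOR 0)) -> 0
  row 1 [0001]: (((0 XOR 0) AND 0) AND ((0 AND 0) XOR 1)) -> 0
  row 2 [0010]: (((0 XOR 0) AND 0) AND ((0 AND 1) XOR 0)) -> 0
  row 3 [0011]: (((0 XOR 0) AND 0) AND ((0 AND 1) XOR 1)) -> 0
  row 4 [0100]: (((0 XOR 0) AND 1) AND ((0 AND 0) XOR 0)) -> 0
  row 5 [0101]: (((0 XOR 0) AND 1) AND ((0 AND 0) XOR 1)) -> 0
  row 6 [0110]: (((0 XOR 0) AND 1) AND ((0 AND 1) XOR 0)) -> 0
  row 7 [0111]: (((0 XOR 0) AND 1) AND ((0 AND 1) XOR 1)) -> 0
  row 8 [1000]: (((1 XOR 1) AND 0) AND ((1 AND 0) XOR 0)) -> 0
  row 9 [1001]: (((1 XOR 1) AND 0) AND ((1 AND 0) XOR 1)) -> 0
  row 10 [1010]: (((1 XOR 1) AND 0) AND ((1 AND 1) XOR 0)) -> 0
  row 11 [1011]: (((1 XOR 1) AND 0) AND ((1 AND 1) XOR 1)) -> 0
  row 12 [1100]: (((1 XOR 1) AND 1) AND ((1 AND 0) XOR 0)) -> 0
  row 13 [1101]: (((1 XOR 1) AND 1) AND ((1 AND 0) XOR 1)) -> 0
  row 14 [1110]: (((1 XOR 1) AND 1) AND ((1 AND 1) XOR 0)) -> 0
  row 15 [1111]: (((1 XOR 1) AND 1) AND ((1 AND 1) XOR 1)) -> 0
Full result column, 4 rows per line (P1,P2 fixed per line; P3,P4 runs 00..11 left to right):
  rows 0-3 [P1,P2=00]: 0000  = hex 0
  rows 4-7 [P1,P2=01]: 0000  = hex 0
  rows 8-11 [P1,P2=10]: 0000  = hex 0
  rows 12-15 [P1,P2=11]: 0000  = hex 0
Output column (row 0 .. row 15) = 0000000000000000
Output column grouped in 4s = 0000 0000 0000 0000 = 0x0000
Convert to decimal digit by digit (value = value*16 + digit):
  0 -> 0
  0*16 + 0 = 0
  0*16 + 0 = 0
  0*16 + 0 = 0
Decimal = 0

0


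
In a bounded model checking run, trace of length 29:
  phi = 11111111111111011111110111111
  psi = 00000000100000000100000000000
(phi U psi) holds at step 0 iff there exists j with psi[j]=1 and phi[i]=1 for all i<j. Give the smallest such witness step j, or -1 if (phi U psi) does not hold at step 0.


(phi U psi) at 0: need smallest j with psi[j]=1 and phi[i]=1 for all i in [0,j).
Scan from step 0:
  step 0: phi=1, psi=0 -> continue
  step 1: phi=1, psi=0 -> continue
  step 2: phi=1, psi=0 -> continue
  step 3: phi=1, psi=0 -> continue
  step 8: psi=1 and phi held for [0,8) -> witness found
Witness step = 8

8


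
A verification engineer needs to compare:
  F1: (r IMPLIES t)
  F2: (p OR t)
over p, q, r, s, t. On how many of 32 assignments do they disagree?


F1 = (r IMPLIES t)
F2 = (p OR t)
Evaluate both on each of 32 rows (bits = p,q,r,s,t):
  row 0 [00000]: F1=1 F2=0 (differ) -> 1
  row 1 [00001]: F1=1 F2=1 -> 0
  row 2 [00010]: F1=1 F2=0 (differ) -> 1
  row 3 [00011]: F1=1 F2=1 -> 0
  row 4 [00100]: F1=0 F2=0 -> 0
  row 5 [00101]: F1=1 F2=1 -> 0
  row 6 [00110]: F1=0 F2=0 -> 0
  row 7 [00111]: F1=1 F2=1 -> 0
  row 8 [01000]: F1=1 F2=0 (differ) -> 1
  row 9 [01001]: F1=1 F2=1 -> 0
  row 10 [01010]: F1=1 F2=0 (differ) -> 1
  row 11 [01011]: F1=1 F2=1 -> 0
  row 12 [01100]: F1=0 F2=0 -> 0
  row 13 [01101]: F1=1 F2=1 -> 0
  row 14 [01110]: F1=0 F2=0 -> 0
  row 15 [01111]: F1=1 F2=1 -> 0
  row 16 [10000]: F1=1 F2=1 -> 0
  row 17 [10001]: F1=1 F2=1 -> 0
  row 18 [10010]: F1=1 F2=1 -> 0
  row 19 [10011]: F1=1 F2=1 -> 0
  row 20 [10100]: F1=0 F2=1 (differ) -> 1
  row 21 [10101]: F1=1 F2=1 -> 0
  row 22 [10110]: F1=0 F2=1 (differ) -> 1
  row 23 [10111]: F1=1 F2=1 -> 0
  row 24 [11000]: F1=1 F2=1 -> 0
  row 25 [11001]: F1=1 F2=1 -> 0
  row 26 [11010]: F1=1 F2=1 -> 0
  row 27 [11011]: F1=1 F2=1 -> 0
  row 28 [11100]: F1=0 F2=1 (differ) -> 1
  row 29 [11101]: F1=1 F2=1 -> 0
  row 30 [11110]: F1=0 F2=1 (differ) -> 1
  row 31 [11111]: F1=1 F2=1 -> 0
Full result column, 8 rows per line (p,q fixed per line; r,s,t runs 000..111 left to right):
  rows 0-7 [p,q=00]: 10100000  (ones: 2)
  rows 8-15 [p,q=01]: 10100000  (ones: 2)
  rows 16-23 [p,q=10]: 00001010  (ones: 2)
  rows 24-31 [p,q=11]: 00001010  (ones: 2)
Disagreements = 2+2+2+2 = 8

8


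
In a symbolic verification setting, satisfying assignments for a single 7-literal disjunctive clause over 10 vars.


Step 1: Total=2^10=1024
Step 2: Unsat when all 7 false: 2^3=8
Step 3: Sat=1024-8=1016

1016


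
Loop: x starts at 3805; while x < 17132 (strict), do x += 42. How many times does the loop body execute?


Step 1: x goes from 3805 toward 17132 by 42; the body runs while x<17132, so iterations = ceil((bound-start)/step)
Step 2: Distance=13327
Step 3: ceil(13327/42)=318

318


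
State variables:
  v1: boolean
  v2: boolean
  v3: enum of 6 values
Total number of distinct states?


State space = product of domain sizes of all variables.
Domain sizes:
  v1 (boolean): 2
  v2 (boolean): 2
  v3 (enum of 6 values): 6
Product = 2 * 2 * 6 = 24

24


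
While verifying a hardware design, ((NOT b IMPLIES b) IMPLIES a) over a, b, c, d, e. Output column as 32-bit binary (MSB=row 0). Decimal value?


Formula: ((NOT b IMPLIES b) IMPLIES a) over a, b, c, d, e (32 rows)
Evaluate each row (bits = a,b,c,d,e, MSB first):
  row 0 [00000]: ((NOT 0 IMPLIES 0) IMPLIES 0) -> 1
  row 1 [00001]: ((NOT 0 IMPLIES 0) IMPLIES 0) -> 1
  row 2 [00010]: ((NOT 0 IMPLIES 0) IMPLIES 0) -> 1
  row 3 [00011]: ((NOT 0 IMPLIES 0) IMPLIES 0) -> 1
  row 4 [00100]: ((NOT 0 IMPLIES 0) IMPLIES 0) -> 1
  row 5 [00101]: ((NOT 0 IMPLIES 0) IMPLIES 0) -> 1
  row 6 [00110]: ((NOT 0 IMPLIES 0) IMPLIES 0) -> 1
  row 7 [00111]: ((NOT 0 IMPLIES 0) IMPLIES 0) -> 1
  row 8 [01000]: ((NOT 1 IMPLIES 1) IMPLIES 0) -> 0
  row 9 [01001]: ((NOT 1 IMPLIES 1) IMPLIES 0) -> 0
  row 10 [01010]: ((NOT 1 IMPLIES 1) IMPLIES 0) -> 0
  row 11 [01011]: ((NOT 1 IMPLIES 1) IMPLIES 0) -> 0
  row 12 [01100]: ((NOT 1 IMPLIES 1) IMPLIES 0) -> 0
  row 13 [01101]: ((NOT 1 IMPLIES 1) IMPLIES 0) -> 0
  row 14 [01110]: ((NOT 1 IMPLIES 1) IMPLIES 0) -> 0
  row 15 [01111]: ((NOT 1 IMPLIES 1) IMPLIES 0) -> 0
  row 16 [10000]: ((NOT 0 IMPLIES 0) IMPLIES 1) -> 1
  row 17 [10001]: ((NOT 0 IMPLIES 0) IMPLIES 1) -> 1
  row 18 [10010]: ((NOT 0 IMPLIES 0) IMPLIES 1) -> 1
  row 19 [10011]: ((NOT 0 IMPLIES 0) IMPLIES 1) -> 1
  row 20 [10100]: ((NOT 0 IMPLIES 0) IMPLIES 1) -> 1
  row 21 [10101]: ((NOT 0 IMPLIES 0) IMPLIES 1) -> 1
  row 22 [10110]: ((NOT 0 IMPLIES 0) IMPLIES 1) -> 1
  row 23 [10111]: ((NOT 0 IMPLIES 0) IMPLIES 1) -> 1
  row 24 [11000]: ((NOT 1 IMPLIES 1) IMPLIES 1) -> 1
  row 25 [11001]: ((NOT 1 IMPLIES 1) IMPLIES 1) -> 1
  row 26 [11010]: ((NOT 1 IMPLIES 1) IMPLIES 1) -> 1
  row 27 [11011]: ((NOT 1 IMPLIES 1) IMPLIES 1) -> 1
  row 28 [11100]: ((NOT 1 IMPLIES 1) IMPLIES 1) -> 1
  row 29 [11101]: ((NOT 1 IMPLIES 1) IMPLIES 1) -> 1
  row 30 [11110]: ((NOT 1 IMPLIES 1) IMPLIES 1) -> 1
  row 31 [11111]: ((NOT 1 IMPLIES 1) IMPLIES 1) -> 1
Full result column, 4 rows per line (a,b,c fixed per line; d,e runs 00..11 left to right):
  rows 0-3 [a,b,c=000]: 1111  = hex F
  rows 4-7 [a,b,c=001]: 1111  = hex F
  rows 8-11 [a,b,c=010]: 0000  = hex 0
  rows 12-15 [a,b,c=011]: 0000  = hex 0
  rows 16-19 [a,b,c=100]: 1111  = hex F
  rows 20-23 [a,b,c=101]: 1111  = hex F
  rows 24-27 [a,b,c=110]: 1111  = hex F
  rows 28-31 [a,b,c=111]: 1111  = hex F
Output column (row 0 .. row 31) = 11111111000000001111111111111111
Output column grouped in 4s = 1111 1111 0000 0000 1111 1111 1111 1111 = 0xFF00FFFF
Convert to decimal digit by digit (value = value*16 + digit):
  F -> 15
  15*16 + 15 (F) = 255
  255*16 + 0 = 4080
  4080*16 + 0 = 65280
  65280*16 + 15 (F) = 1044495
  1044495*16 + 15 (F) = 16711935
  16711935*16 + 15 (F) = 267390975
  267390975*16 + 15 (F) = 4278255615
Decimal = 4278255615

4278255615


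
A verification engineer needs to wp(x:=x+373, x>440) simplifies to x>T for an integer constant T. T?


Formula: wp(x:=E, P) = P[E/x] (substitute E for x in postcondition)
Step 1: Postcondition: x>440
Step 2: Substitute x+373 for x: x+373>440
Step 3: Solve for x: x > 440-373 = 67

67


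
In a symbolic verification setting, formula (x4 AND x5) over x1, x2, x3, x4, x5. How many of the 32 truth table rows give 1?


Formula: (x4 AND x5) over 5 vars (32 rows)
Evaluate each row (x1, x2, x3, x4, x5 as bits, MSB first):
  row 0 [00000]: (0 AND 0) -> 0
  row 1 [00001]: (0 AND 1) -> 0
  row 2 [00010]: (1 AND 0) -> 0
  row 3 [00011]: (1 AND 1) -> 1
  row 4 [00100]: (0 AND 0) -> 0
  row 5 [00101]: (0 AND 1) -> 0
  row 6 [00110]: (1 AND 0) -> 0
  row 7 [00111]: (1 AND 1) -> 1
  row 8 [01000]: (0 AND 0) -> 0
  row 9 [01001]: (0 AND 1) -> 0
  row 10 [01010]: (1 AND 0) -> 0
  row 11 [01011]: (1 AND 1) -> 1
  row 12 [01100]: (0 AND 0) -> 0
  row 13 [01101]: (0 AND 1) -> 0
  row 14 [01110]: (1 AND 0) -> 0
  row 15 [01111]: (1 AND 1) -> 1
  row 16 [10000]: (0 AND 0) -> 0
  row 17 [10001]: (0 AND 1) -> 0
  row 18 [10010]: (1 AND 0) -> 0
  row 19 [10011]: (1 AND 1) -> 1
  row 20 [10100]: (0 AND 0) -> 0
  row 21 [10101]: (0 AND 1) -> 0
  row 22 [10110]: (1 AND 0) -> 0
  row 23 [10111]: (1 AND 1) -> 1
  row 24 [11000]: (0 AND 0) -> 0
  row 25 [11001]: (0 AND 1) -> 0
  row 26 [11010]: (1 AND 0) -> 0
  row 27 [11011]: (1 AND 1) -> 1
  row 28 [11100]: (0 AND 0) -> 0
  row 29 [11101]: (0 AND 1) -> 0
  row 30 [11110]: (1 AND 0) -> 0
  row 31 [11111]: (1 AND 1) -> 1
Full result column, 8 rows per line (x1,x2 fixed per line; x3,x4,x5 runs 000..111 left to right):
  rows 0-7 [x1,x2=00]: 00010001  (ones: 2)
  rows 8-15 [x1,x2=01]: 00010001  (ones: 2)
  rows 16-23 [x1,x2=10]: 00010001  (ones: 2)
  rows 24-31 [x1,x2=11]: 00010001  (ones: 2)
Count of 1-rows = 2+2+2+2 = 8

8


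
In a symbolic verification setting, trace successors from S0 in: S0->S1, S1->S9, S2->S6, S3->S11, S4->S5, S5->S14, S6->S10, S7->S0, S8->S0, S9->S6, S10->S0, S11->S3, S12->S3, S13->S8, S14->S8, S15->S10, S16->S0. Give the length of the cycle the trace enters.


Trace from S0 until a state repeats:
  S0 -> S1 -> S9 -> S6 -> S10 -> S0
S0 first seen at step 0, revisited at step 5.
Cycle length = 5 - 0 = 5

5


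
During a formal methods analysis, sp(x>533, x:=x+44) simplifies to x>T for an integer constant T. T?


Formula: sp(P, x:=E) = exists old_x. (x = E[old_x/x]) AND P[old_x/x] (old_x is the value of x before the assignment; eliminate old_x by solving x = E[old_x/x] for old_x)
Step 1: Precondition P: x>533, i.e. old_x > 533
Step 2: Assignment gives x = old_x + 44, so old_x = x - 44
Step 3: Substitute into P: x - 44 > 533
Step 4: Simplify: x > 533+44 = 577

577


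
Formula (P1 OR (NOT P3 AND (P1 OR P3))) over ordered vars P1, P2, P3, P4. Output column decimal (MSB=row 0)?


Formula: (P1 OR (NOT P3 AND (P1 OR P3))) over P1, P2, P3, P4 (16 rows)
Evaluate each row (bits = P1,P2,P3,P4, MSB first):
  row 0 [0000]: (0 OR (NOT 0 AND (0 OR 0))) -> 0
  row 1 [0001]: (0 OR (NOT 0 AND (0 OR 0))) -> 0
  row 2 [0010]: (0 OR (NOT 1 AND (0 OR 1))) -> 0
  row 3 [0011]: (0 OR (NOT 1 AND (0 OR 1))) -> 0
  row 4 [0100]: (0 OR (NOT 0 AND (0 OR 0))) -> 0
  row 5 [0101]: (0 OR (NOT 0 AND (0 OR 0))) -> 0
  row 6 [0110]: (0 OR (NOT 1 AND (0 OR 1))) -> 0
  row 7 [0111]: (0 OR (NOT 1 AND (0 OR 1))) -> 0
  row 8 [1000]: (1 OR (NOT 0 AND (1 OR 0))) -> 1
  row 9 [1001]: (1 OR (NOT 0 AND (1 OR 0))) -> 1
  row 10 [1010]: (1 OR (NOT 1 AND (1 OR 1))) -> 1
  row 11 [1011]: (1 OR (NOT 1 AND (1 OR 1))) -> 1
  row 12 [1100]: (1 OR (NOT 0 AND (1 OR 0))) -> 1
  row 13 [1101]: (1 OR (NOT 0 AND (1 OR 0))) -> 1
  row 14 [1110]: (1 OR (NOT 1 AND (1 OR 1))) -> 1
  row 15 [1111]: (1 OR (NOT 1 AND (1 OR 1))) -> 1
Full result column, 4 rows per line (P1,P2 fixed per line; P3,P4 runs 00..11 left to right):
  rows 0-3 [P1,P2=00]: 0000  = hex 0
  rows 4-7 [P1,P2=01]: 0000  = hex 0
  rows 8-11 [P1,P2=10]: 1111  = hex F
  rows 12-15 [P1,P2=11]: 1111  = hex F
Output column (row 0 .. row 15) = 0000000011111111
Output column grouped in 4s = 0000 0000 1111 1111 = 0x00FF
Convert to decimal digit by digit (value = value*16 + digit):
  0 -> 0
  0*16 + 0 = 0
  0*16 + 15 (F) = 15
  15*16 + 15 (F) = 255
Decimal = 255

255


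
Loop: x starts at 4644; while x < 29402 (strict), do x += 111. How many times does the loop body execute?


Step 1: x goes from 4644 toward 29402 by 111; the body runs while x<29402, so iterations = ceil((bound-start)/step)
Step 2: Distance=24758
Step 3: ceil(24758/111)=224

224


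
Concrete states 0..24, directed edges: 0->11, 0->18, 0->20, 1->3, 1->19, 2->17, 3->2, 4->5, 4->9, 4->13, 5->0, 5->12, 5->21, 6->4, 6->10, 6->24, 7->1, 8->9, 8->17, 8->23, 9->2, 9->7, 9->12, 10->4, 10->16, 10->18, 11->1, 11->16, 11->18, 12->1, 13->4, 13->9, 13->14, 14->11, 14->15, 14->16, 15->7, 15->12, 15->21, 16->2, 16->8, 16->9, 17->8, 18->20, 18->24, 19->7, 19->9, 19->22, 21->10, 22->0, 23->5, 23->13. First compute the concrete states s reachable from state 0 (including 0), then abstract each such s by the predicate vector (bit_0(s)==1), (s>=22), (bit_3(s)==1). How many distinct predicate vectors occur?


BFS from 0:
Concrete reachable: {0, 1, 2, 3, 4, 5, 7, 8, 9, 10, 11, 12, 13, 14, 15, 16, 17, 18, 19, 20, 21, 22, 23, 24}
Abstract via predicates (bit_0(s)==1), (s>=22), (bit_3(s)==1):
  (0,0,0) <- {0, 2, 4, 16, 18, 20}
  (0,0,1) <- {8, 10, 12, 14}
  (0,1,0) <- {22}
  (0,1,1) <- {24}
  (1,0,0) <- {1, 3, 5, 7, 17, 19, 21}
  (1,0,1) <- {9, 11, 13, 15}
  (1,1,0) <- {23}
Distinct abstract states = 7

7


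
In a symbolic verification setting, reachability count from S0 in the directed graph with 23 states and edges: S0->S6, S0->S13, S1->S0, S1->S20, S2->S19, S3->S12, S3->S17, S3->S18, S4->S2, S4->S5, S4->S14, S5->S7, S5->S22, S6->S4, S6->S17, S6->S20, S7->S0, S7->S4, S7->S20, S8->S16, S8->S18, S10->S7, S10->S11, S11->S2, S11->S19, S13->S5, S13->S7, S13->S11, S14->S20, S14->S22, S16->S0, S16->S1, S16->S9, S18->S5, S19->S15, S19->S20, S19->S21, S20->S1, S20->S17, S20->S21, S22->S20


BFS from S0:
  layer 0: {S0}
  layer 1: {S6, S13}
  layer 2: {S4, S5, S7, S11, S17, S20}
  layer 3: {S1, S2, S14, S19, S21, S22}
  layer 4: {S15}
Reachable set: {S0, S1, S2, S4, S5, S6, S7, S11, S13, S14, S15, S17, S19, S20, S21, S22}
Count = 16

16


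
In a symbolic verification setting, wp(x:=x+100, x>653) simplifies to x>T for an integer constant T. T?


Formula: wp(x:=E, P) = P[E/x] (substitute E for x in postcondition)
Step 1: Postcondition: x>653
Step 2: Substitute x+100 for x: x+100>653
Step 3: Solve for x: x > 653-100 = 553

553


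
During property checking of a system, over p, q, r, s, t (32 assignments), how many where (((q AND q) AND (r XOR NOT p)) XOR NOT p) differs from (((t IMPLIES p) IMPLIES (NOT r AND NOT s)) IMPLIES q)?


F1 = (((q AND q) AND (r XOR NOT p)) XOR NOT p)
F2 = (((t IMPLIES p) IMPLIES (NOT r AND NOT s)) IMPLIES q)
Evaluate both on each of 32 rows (bits = p,q,r,s,t):
  row 0 [00000]: F1=1 F2=0 (differ) -> 1
  row 1 [00001]: F1=1 F2=0 (differ) -> 1
  row 2 [00010]: F1=1 F2=1 -> 0
  row 3 [00011]: F1=1 F2=0 (differ) -> 1
  row 4 [00100]: F1=1 F2=1 -> 0
  row 5 [00101]: F1=1 F2=0 (differ) -> 1
  row 6 [00110]: F1=1 F2=1 -> 0
  row 7 [00111]: F1=1 F2=0 (differ) -> 1
  row 8 [01000]: F1=0 F2=1 (differ) -> 1
  row 9 [01001]: F1=0 F2=1 (differ) -> 1
  row 10 [01010]: F1=0 F2=1 (differ) -> 1
  row 11 [01011]: F1=0 F2=1 (differ) -> 1
  row 12 [01100]: F1=1 F2=1 -> 0
  row 13 [01101]: F1=1 F2=1 -> 0
  row 14 [01110]: F1=1 F2=1 -> 0
  row 15 [01111]: F1=1 F2=1 -> 0
  row 16 [10000]: F1=0 F2=0 -> 0
  row 17 [10001]: F1=0 F2=0 -> 0
  row 18 [10010]: F1=0 F2=1 (differ) -> 1
  row 19 [10011]: F1=0 F2=1 (differ) -> 1
  row 20 [10100]: F1=0 F2=1 (differ) -> 1
  row 21 [10101]: F1=0 F2=1 (differ) -> 1
  row 22 [10110]: F1=0 F2=1 (differ) -> 1
  row 23 [10111]: F1=0 F2=1 (differ) -> 1
  row 24 [11000]: F1=0 F2=1 (differ) -> 1
  row 25 [11001]: F1=0 F2=1 (differ) -> 1
  row 26 [11010]: F1=0 F2=1 (differ) -> 1
  row 27 [11011]: F1=0 F2=1 (differ) -> 1
  row 28 [11100]: F1=1 F2=1 -> 0
  row 29 [11101]: F1=1 F2=1 -> 0
  row 30 [11110]: F1=1 F2=1 -> 0
  row 31 [11111]: F1=1 F2=1 -> 0
Full result column, 8 rows per line (p,q fixed per line; r,s,t runs 000..111 left to right):
  rows 0-7 [p,q=00]: 11010101  (ones: 5)
  rows 8-15 [p,q=01]: 11110000  (ones: 4)
  rows 16-23 [p,q=10]: 00111111  (ones: 6)
  rows 24-31 [p,q=11]: 11110000  (ones: 4)
Disagreements = 5+4+6+4 = 19

19


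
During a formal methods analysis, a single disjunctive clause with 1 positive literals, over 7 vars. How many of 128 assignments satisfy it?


Step 1: Total=2^7=128
Step 2: Unsat when all 1 false: 2^6=64
Step 3: Sat=128-64=64

64


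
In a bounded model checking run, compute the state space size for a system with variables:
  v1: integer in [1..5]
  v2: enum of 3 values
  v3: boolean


State space = product of domain sizes of all variables.
Domain sizes:
  v1 (integer in [1..5]): 5
  v2 (enum of 3 values): 3
  v3 (boolean): 2
Product = 5 * 3 * 2 = 30

30


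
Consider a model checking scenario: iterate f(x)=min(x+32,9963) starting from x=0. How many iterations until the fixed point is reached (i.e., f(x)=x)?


Step 1: x=0, cap=9963, increment=32
Step 2: x grows by 32 each step until capped at 9963; fixed point is x=9963
Step 3: iterations = ceil(9963/32) = 312

312


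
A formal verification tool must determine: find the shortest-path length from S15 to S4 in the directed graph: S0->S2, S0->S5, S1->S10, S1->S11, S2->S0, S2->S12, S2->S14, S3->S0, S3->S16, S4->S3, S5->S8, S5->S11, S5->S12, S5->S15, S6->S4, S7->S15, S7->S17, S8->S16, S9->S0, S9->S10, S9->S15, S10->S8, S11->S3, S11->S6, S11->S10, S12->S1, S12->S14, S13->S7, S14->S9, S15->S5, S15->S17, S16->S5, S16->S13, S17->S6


BFS layer-by-layer from S15:
  dist 0: {S15}
  dist 1: {S5, S17}
  dist 2: {S6, S8, S11, S12}
  dist 3: {S1, S3, S4, S10, S14, S16}
  -> S4 reached at distance 3
Shortest path length = 3

3
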